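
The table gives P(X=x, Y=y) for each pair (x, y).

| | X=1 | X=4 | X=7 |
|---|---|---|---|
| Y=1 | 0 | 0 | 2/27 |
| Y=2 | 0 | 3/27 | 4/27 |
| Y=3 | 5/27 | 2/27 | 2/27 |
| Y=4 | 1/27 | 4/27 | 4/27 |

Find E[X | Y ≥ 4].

5

P(Y ≥ 4) = 1/3.
Σ X·P over the event = 1·(1/27) + 4·(4/27) + 7·(4/27) = 5/3.
E[X | Y ≥ 4] = (5/3) / (1/3) = 5.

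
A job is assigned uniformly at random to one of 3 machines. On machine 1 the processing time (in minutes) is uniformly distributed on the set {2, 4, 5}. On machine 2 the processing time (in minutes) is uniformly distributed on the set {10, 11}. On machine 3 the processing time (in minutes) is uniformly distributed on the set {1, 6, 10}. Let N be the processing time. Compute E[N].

119/18

E[N | machine 1] = (2+4+5)/3 = 11/3.
E[N | machine 2] = (10+11)/2 = 21/2.
E[N | machine 3] = (1+6+10)/3 = 17/3.
E[N] = (1/3)·(11/3) + (1/3)·(21/2) + (1/3)·(17/3) = 119/18.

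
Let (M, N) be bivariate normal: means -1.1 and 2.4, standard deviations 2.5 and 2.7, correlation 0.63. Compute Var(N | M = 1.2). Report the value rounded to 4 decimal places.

4.3966

For a bivariate normal, Var(N | M=x) = σ_N²(1 − ρ²).
Var(N | M=1.2) = (2.7)²·(1 − (0.63)²) = 7.29·0.6031 = 4.3966.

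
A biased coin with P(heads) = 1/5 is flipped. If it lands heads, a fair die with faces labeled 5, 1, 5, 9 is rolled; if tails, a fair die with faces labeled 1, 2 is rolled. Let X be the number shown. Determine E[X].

E[X | heads] = (5+1+5+9)/4 = 5.
E[X | tails] = (1+2)/2 = 3/2.
By the law of total expectation,
E[X] = (1/5)·(5) + (4/5)·(3/2) = 11/5.

11/5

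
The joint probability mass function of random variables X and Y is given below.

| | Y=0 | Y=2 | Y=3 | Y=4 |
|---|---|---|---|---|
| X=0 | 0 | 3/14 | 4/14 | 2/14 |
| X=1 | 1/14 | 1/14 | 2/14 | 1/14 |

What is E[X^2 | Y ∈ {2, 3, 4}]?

4/13

P(Y ∈ {2, 3, 4}) = 13/14.
Σ X^2·P over the event = 0·(3/14) + 0·(4/14) + 0·(2/14) + 1·(1/14) + 1·(2/14) + 1·(1/14) = 2/7.
E[X^2 | Y ∈ {2, 3, 4}] = (2/7) / (13/14) = 4/13.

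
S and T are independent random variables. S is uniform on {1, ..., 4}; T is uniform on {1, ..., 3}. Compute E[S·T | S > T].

35/6

Outcomes with S > T: (2,1), (3,1), (3,2), (4,1), (4,2), (4,3), each with probability 1/12.
E[S·T | S > T] = (2 + 3 + 6 + 4 + 8 + 12) / 6 = 35/6.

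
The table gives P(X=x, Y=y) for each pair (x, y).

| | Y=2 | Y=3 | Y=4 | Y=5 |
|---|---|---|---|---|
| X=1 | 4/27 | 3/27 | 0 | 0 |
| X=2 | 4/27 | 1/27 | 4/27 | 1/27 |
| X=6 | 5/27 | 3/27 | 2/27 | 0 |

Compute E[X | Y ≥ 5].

P(Y ≥ 5) = 1/27.
Σ X·P over the event = 2·(1/27) = 2/27.
E[X | Y ≥ 5] = (2/27) / (1/27) = 2.

2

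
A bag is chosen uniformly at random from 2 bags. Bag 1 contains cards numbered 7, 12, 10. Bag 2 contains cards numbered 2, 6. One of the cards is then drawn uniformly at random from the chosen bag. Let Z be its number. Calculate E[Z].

E[Z | bag 1] = (7+12+10)/3 = 29/3.
E[Z | bag 2] = (2+6)/2 = 4.
E[Z] = (1/2)·(29/3) + (1/2)·(4) = 41/6.

41/6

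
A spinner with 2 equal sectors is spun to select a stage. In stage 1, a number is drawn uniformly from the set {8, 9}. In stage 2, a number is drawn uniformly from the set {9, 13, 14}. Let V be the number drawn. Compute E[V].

E[V | stage 1] = (8+9)/2 = 17/2.
E[V | stage 2] = (9+13+14)/3 = 12.
By the law of total expectation,
E[V] = (1/2)·(17/2) + (1/2)·(12) = 41/4.

41/4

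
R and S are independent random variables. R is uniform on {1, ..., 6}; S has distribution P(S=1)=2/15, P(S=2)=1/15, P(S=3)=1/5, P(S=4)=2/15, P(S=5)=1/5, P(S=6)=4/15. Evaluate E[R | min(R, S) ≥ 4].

P(min(R, S) ≥ 4) = 3/10.
Summing R·P(x,y) over outcomes with min(R, S) ≥ 4 gives 3/2.
E[R | min(R, S) ≥ 4] = (3/2) / (3/10) = 5.

5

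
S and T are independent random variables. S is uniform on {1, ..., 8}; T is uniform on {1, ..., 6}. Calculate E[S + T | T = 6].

P(T = 6) = 1/6.
Summing (S+T)·P(x,y) over outcomes with T = 6 gives 7/4.
E[S + T | T = 6] = (7/4) / (1/6) = 21/2.

21/2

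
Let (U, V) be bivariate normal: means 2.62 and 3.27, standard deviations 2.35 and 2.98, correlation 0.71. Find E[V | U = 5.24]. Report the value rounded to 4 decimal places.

E[V | U=x] = μ_V + ρ(σ_V/σ_U)(x − μ_U) for jointly normal variables.
E[V | U=5.24] = 3.27 + (0.71)·(2.98/2.35)·(5.24 − (2.62)) = 3.27 + (0.90034)·(2.62) = 5.6289.

5.6289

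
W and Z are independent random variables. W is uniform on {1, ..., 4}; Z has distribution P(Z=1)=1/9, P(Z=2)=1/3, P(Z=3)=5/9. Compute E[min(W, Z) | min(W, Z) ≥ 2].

29/12

P(min(W, Z) ≥ 2) = 2/3.
Summing min(W,Z)·P(x,y) over outcomes with min(W, Z) ≥ 2 gives 29/18.
E[min(W, Z) | min(W, Z) ≥ 2] = (29/18) / (2/3) = 29/12.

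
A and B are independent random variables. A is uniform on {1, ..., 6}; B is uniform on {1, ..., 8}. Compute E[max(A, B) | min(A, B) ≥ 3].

P(min(A, B) ≥ 3) = 1/2.
Summing max(A,B)·P(x,y) over outcomes with min(A, B) ≥ 3 gives 71/24.
E[max(A, B) | min(A, B) ≥ 3] = (71/24) / (1/2) = 71/12.

71/12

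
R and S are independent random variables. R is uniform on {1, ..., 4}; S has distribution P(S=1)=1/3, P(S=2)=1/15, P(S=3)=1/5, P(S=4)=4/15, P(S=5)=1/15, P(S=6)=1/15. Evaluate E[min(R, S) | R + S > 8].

11/3

P(R + S > 8) = 1/20.
Summing min(R,S)·P(x,y) over outcomes with R + S > 8 gives 11/60.
E[min(R, S) | R + S > 8] = (11/60) / (1/20) = 11/3.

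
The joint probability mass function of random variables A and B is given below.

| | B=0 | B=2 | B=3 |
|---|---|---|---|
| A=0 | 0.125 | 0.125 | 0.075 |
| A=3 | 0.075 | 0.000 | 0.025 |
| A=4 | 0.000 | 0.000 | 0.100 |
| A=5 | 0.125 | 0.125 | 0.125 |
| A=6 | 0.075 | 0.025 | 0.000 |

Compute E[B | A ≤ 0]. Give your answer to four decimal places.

P(A ≤ 0) = 0.325.
Σ B·P over the event = 0·(0.125) + 2·(0.125) + 3·(0.075) = 0.475.
E[B | A ≤ 0] = (0.475) / (0.325) = 1.4615.

1.4615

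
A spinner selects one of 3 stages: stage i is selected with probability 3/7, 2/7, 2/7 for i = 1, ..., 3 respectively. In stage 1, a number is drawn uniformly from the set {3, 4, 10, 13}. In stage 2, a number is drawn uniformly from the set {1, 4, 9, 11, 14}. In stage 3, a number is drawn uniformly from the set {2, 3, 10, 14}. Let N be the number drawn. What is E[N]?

263/35

E[N | stage 1] = (3+4+10+13)/4 = 15/2.
E[N | stage 2] = (1+4+9+11+14)/5 = 39/5.
E[N | stage 3] = (2+3+10+14)/4 = 29/4.
E[N] = (3/7)·(15/2) + (2/7)·(39/5) + (2/7)·(29/4) = 263/35.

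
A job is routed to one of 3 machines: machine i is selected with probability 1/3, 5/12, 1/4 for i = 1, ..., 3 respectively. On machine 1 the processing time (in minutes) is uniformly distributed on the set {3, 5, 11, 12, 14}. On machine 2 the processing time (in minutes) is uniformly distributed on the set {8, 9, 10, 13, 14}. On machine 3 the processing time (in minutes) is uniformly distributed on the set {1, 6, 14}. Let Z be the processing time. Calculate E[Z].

37/4

E[Z | machine 1] = (3+5+11+12+14)/5 = 9.
E[Z | machine 2] = (8+9+10+13+14)/5 = 54/5.
E[Z | machine 3] = (1+6+14)/3 = 7.
By the law of total expectation,
E[Z] = (1/3)·(9) + (5/12)·(54/5) + (1/4)·(7) = 37/4.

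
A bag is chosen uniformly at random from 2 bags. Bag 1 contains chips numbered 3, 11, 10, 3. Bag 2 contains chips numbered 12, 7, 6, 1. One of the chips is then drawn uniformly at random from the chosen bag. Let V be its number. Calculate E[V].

E[V | bag 1] = (3+11+10+3)/4 = 27/4.
E[V | bag 2] = (12+7+6+1)/4 = 13/2.
E[V] = (1/2)·(27/4) + (1/2)·(13/2) = 53/8.

53/8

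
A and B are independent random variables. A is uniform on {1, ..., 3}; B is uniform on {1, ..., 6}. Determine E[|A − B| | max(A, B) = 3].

P(max(A, B) = 3) = 5/18.
Summing |A−B|·P(x,y) over outcomes with max(A, B) = 3 gives 1/3.
E[|A − B| | max(A, B) = 3] = (1/3) / (5/18) = 6/5.

6/5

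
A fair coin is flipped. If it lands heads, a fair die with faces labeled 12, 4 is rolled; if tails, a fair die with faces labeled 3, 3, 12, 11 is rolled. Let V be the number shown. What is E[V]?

E[V | heads] = (12+4)/2 = 8.
E[V | tails] = (3+3+12+11)/4 = 29/4.
E[V] = (1/2)·(8) + (1/2)·(29/4) = 61/8.

61/8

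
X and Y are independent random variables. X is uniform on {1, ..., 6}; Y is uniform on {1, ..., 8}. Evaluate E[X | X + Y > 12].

17/3

Outcomes with X + Y > 12: (5,8), (6,7), (6,8), each with probability 1/48.
E[X | X + Y > 12] = (5 + 6 + 6) / 3 = 17/3.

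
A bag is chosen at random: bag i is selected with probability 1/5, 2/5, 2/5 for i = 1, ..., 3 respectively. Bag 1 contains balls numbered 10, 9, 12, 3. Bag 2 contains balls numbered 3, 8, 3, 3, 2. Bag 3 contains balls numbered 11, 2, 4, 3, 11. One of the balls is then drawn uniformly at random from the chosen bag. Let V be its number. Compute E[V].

E[V | bag 1] = (10+9+12+3)/4 = 17/2.
E[V | bag 2] = (3+8+3+3+2)/5 = 19/5.
E[V | bag 3] = (11+2+4+3+11)/5 = 31/5.
By the law of total expectation,
E[V] = (1/5)·(17/2) + (2/5)·(19/5) + (2/5)·(31/5) = 57/10.

57/10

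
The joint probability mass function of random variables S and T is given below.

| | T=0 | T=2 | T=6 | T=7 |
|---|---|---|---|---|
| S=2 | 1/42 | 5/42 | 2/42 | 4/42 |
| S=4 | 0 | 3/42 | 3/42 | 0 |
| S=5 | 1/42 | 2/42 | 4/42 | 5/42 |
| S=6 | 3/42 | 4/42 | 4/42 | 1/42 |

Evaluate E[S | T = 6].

P(T = 6) = 13/42.
Summing S·P(S=x,T=y) over the conditioning event gives 10/7.
E[S | T = 6] = (10/7) / (13/42) = 60/13.

60/13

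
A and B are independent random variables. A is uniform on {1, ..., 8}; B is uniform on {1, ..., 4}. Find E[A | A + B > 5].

62/11

P(A + B > 5) = 11/16.
Summing A·P(x,y) over outcomes with A + B > 5 gives 31/8.
E[A | A + B > 5] = (31/8) / (11/16) = 62/11.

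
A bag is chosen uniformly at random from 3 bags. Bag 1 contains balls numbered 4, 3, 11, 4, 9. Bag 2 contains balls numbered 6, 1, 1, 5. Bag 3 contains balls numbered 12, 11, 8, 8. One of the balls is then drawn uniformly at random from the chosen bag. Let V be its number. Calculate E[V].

E[V | bag 1] = (4+3+11+4+9)/5 = 31/5.
E[V | bag 2] = (6+1+1+5)/4 = 13/4.
E[V | bag 3] = (12+11+8+8)/4 = 39/4.
E[V] = (1/3)·(31/5) + (1/3)·(13/4) + (1/3)·(39/4) = 32/5.

32/5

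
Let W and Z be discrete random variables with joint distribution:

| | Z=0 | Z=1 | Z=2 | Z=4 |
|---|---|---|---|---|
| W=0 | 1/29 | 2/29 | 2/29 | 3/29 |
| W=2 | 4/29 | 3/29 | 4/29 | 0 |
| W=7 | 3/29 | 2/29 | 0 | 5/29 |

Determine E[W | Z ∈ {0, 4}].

4

P(Z ∈ {0, 4}) = 16/29.
Σ W·P over the event = 0·(1/29) + 0·(3/29) + 2·(4/29) + 7·(3/29) + 7·(5/29) = 64/29.
E[W | Z ∈ {0, 4}] = (64/29) / (16/29) = 4.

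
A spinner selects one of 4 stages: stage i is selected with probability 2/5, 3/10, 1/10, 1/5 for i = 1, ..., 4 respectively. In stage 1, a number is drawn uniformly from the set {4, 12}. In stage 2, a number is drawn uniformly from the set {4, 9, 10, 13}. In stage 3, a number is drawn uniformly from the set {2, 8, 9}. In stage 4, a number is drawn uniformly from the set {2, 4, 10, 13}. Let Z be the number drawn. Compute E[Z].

479/60

E[Z | stage 1] = (4+12)/2 = 8.
E[Z | stage 2] = (4+9+10+13)/4 = 9.
E[Z | stage 3] = (2+8+9)/3 = 19/3.
E[Z | stage 4] = (2+4+10+13)/4 = 29/4.
E[Z] = (2/5)·(8) + (3/10)·(9) + (1/10)·(19/3) + (1/5)·(29/4) = 479/60.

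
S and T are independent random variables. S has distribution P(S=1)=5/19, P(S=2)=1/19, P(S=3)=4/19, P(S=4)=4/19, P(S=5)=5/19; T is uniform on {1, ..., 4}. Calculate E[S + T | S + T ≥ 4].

402/65

P(S + T ≥ 4) = 65/76.
Summing (S+T)·P(x,y) over outcomes with S + T ≥ 4 gives 201/38.
E[S + T | S + T ≥ 4] = (201/38) / (65/76) = 402/65.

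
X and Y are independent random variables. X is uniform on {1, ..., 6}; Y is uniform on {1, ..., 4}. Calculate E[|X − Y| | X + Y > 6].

Outcomes with X + Y > 6: (3,4), (4,3), (4,4), (5,2), (5,3), (5,4), (6,1), (6,2), (6,3), (6,4), each with probability 1/24.
E[|X − Y| | X + Y > 6] = (1 + 1 + 0 + 3 + 2 + 1 + 5 + 4 + 3 + 2) / 10 = 11/5.

11/5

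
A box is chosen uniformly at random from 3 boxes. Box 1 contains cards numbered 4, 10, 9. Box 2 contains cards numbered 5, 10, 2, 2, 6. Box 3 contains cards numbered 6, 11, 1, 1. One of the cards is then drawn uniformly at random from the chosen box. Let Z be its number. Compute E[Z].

E[Z | box 1] = (4+10+9)/3 = 23/3.
E[Z | box 2] = (5+10+2+2+6)/5 = 5.
E[Z | box 3] = (6+11+1+1)/4 = 19/4.
By the law of total expectation,
E[Z] = (1/3)·(23/3) + (1/3)·(5) + (1/3)·(19/4) = 209/36.

209/36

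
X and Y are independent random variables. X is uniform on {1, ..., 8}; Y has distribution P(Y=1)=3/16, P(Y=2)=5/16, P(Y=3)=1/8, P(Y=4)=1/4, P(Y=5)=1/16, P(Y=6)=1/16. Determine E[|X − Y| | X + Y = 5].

2

P(X + Y = 5) = 7/64.
Summing |X−Y|·P(x,y) over outcomes with X + Y = 5 gives 7/32.
E[|X − Y| | X + Y = 5] = (7/32) / (7/64) = 2.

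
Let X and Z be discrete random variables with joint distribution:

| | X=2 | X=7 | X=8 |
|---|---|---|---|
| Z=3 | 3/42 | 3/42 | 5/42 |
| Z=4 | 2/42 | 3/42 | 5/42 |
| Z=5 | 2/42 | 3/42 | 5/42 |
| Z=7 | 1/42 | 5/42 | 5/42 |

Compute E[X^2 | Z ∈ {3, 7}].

P(Z ∈ {3, 7}) = 11/21.
Σ X^2·P over the event = 4·(3/42) + 4·(1/42) + 49·(3/42) + 49·(5/42) + 64·(5/42) + 64·(5/42) = 524/21.
E[X^2 | Z ∈ {3, 7}] = (524/21) / (11/21) = 524/11.

524/11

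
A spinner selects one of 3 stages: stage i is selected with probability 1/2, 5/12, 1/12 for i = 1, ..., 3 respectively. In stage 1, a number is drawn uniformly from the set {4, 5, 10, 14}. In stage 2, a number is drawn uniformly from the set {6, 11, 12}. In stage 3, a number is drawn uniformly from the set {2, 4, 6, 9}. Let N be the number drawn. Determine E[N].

1237/144

E[N | stage 1] = (4+5+10+14)/4 = 33/4.
E[N | stage 2] = (6+11+12)/3 = 29/3.
E[N | stage 3] = (2+4+6+9)/4 = 21/4.
E[N] = (1/2)·(33/4) + (5/12)·(29/3) + (1/12)·(21/4) = 1237/144.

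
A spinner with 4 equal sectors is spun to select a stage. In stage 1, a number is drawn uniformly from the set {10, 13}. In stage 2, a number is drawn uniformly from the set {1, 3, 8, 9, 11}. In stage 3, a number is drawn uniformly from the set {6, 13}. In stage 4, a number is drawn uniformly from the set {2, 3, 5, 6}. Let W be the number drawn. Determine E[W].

157/20

E[W | stage 1] = (10+13)/2 = 23/2.
E[W | stage 2] = (1+3+8+9+11)/5 = 32/5.
E[W | stage 3] = (6+13)/2 = 19/2.
E[W | stage 4] = (2+3+5+6)/4 = 4.
E[W] = (1/4)·(23/2) + (1/4)·(32/5) + (1/4)·(19/2) + (1/4)·(4) = 157/20.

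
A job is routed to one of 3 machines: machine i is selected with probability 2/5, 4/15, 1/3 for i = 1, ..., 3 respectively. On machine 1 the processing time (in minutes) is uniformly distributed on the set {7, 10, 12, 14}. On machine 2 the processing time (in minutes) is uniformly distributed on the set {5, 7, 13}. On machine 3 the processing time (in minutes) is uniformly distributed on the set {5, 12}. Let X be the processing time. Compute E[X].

421/45

E[X | machine 1] = (7+10+12+14)/4 = 43/4.
E[X | machine 2] = (5+7+13)/3 = 25/3.
E[X | machine 3] = (5+12)/2 = 17/2.
By the law of total expectation,
E[X] = (2/5)·(43/4) + (4/15)·(25/3) + (1/3)·(17/2) = 421/45.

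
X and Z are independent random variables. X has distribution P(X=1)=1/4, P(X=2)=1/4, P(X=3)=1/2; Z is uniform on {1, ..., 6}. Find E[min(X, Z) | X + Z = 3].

P(X + Z = 3) = 1/12.
Summing min(X,Z)·P(x,y) over outcomes with X + Z = 3 gives 1/12.
E[min(X, Z) | X + Z = 3] = (1/12) / (1/12) = 1.

1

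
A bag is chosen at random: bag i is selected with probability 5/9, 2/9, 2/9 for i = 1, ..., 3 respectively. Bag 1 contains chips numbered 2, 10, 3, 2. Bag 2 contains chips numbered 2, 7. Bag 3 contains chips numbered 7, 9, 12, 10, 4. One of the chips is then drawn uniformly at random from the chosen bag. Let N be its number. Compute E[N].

E[N | bag 1] = (2+10+3+2)/4 = 17/4.
E[N | bag 2] = (2+7)/2 = 9/2.
E[N | bag 3] = (7+9+12+10+4)/5 = 42/5.
E[N] = (5/9)·(17/4) + (2/9)·(9/2) + (2/9)·(42/5) = 941/180.

941/180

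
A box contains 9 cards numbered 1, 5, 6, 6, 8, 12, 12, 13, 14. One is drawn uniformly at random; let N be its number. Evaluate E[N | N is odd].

19/3

P(N is odd) = 1/3.
Σ over the event: 1·1/9 + 5·1/9 + 13·1/9 = 19/9.
E[N | N is odd] = (19/9) / (1/3) = 19/3.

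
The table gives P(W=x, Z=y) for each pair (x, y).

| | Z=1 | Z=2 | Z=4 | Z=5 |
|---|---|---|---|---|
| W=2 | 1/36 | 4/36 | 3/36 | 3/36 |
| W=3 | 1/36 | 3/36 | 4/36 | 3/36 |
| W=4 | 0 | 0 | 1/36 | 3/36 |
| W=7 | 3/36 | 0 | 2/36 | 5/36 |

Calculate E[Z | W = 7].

18/5

P(W = 7) = 5/18.
Summing Z·P(W=x,Z=y) over the conditioning event gives 1.
E[Z | W = 7] = (1) / (5/18) = 18/5.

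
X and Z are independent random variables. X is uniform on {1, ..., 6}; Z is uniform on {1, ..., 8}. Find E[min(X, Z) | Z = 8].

7/2

Outcomes with Z = 8: (1,8), (2,8), (3,8), (4,8), (5,8), (6,8), each with probability 1/48.
E[min(X, Z) | Z = 8] = (1 + 2 + 3 + 4 + 5 + 6) / 6 = 7/2.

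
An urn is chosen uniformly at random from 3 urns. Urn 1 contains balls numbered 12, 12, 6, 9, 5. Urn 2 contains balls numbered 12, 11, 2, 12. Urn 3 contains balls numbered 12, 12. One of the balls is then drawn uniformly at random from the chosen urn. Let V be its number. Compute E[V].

E[V | urn 1] = (12+12+6+9+5)/5 = 44/5.
E[V | urn 2] = (12+11+2+12)/4 = 37/4.
E[V | urn 3] = (12+12)/2 = 12.
By the law of total expectation,
E[V] = (1/3)·(44/5) + (1/3)·(37/4) + (1/3)·(12) = 601/60.

601/60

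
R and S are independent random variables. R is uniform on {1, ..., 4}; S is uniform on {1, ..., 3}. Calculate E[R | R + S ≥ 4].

26/9

Outcomes with R + S ≥ 4: (1,3), (2,2), (2,3), (3,1), (3,2), (3,3), (4,1), (4,2), (4,3), each with probability 1/12.
E[R | R + S ≥ 4] = (1 + 2 + 2 + 3 + 3 + 3 + 4 + 4 + 4) / 9 = 26/9.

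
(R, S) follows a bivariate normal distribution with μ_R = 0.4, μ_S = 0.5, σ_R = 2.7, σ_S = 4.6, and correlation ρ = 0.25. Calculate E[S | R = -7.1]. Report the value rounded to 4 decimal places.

The regression of S on R has slope ρ·σ_S/σ_R and passes through (μ_R, μ_S).
E[S | R=-7.1] = 0.5 + (0.25)·(4.6/2.7)·(-7.1 − (0.4)) = 0.5 + (0.425926)·(-7.5) = -2.6944.

-2.6944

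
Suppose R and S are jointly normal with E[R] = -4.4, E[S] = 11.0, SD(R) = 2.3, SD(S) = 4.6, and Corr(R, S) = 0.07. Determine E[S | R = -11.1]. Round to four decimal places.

10.0620

E[S | R=x] = μ_S + ρ(σ_S/σ_R)(x − μ_R) for jointly normal variables.
E[S | R=-11.1] = 11.0 + (0.07)·(4.6/2.3)·(-11.1 − (-4.4)) = 11.0 + (0.14)·(-6.7) = 10.0620.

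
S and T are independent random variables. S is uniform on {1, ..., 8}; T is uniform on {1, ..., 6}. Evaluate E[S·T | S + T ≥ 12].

233/6

Outcomes with S + T ≥ 12: (6,6), (7,5), (7,6), (8,4), (8,5), (8,6), each with probability 1/48.
E[S·T | S + T ≥ 12] = (36 + 35 + 42 + 32 + 40 + 48) / 6 = 233/6.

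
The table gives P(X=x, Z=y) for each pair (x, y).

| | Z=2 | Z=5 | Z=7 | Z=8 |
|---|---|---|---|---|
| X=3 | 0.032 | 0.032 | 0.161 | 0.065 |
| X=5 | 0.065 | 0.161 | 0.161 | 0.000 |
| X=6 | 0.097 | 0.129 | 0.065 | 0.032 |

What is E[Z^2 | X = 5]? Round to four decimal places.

31.4574

P(X = 5) = 0.387.
Σ Z^2·P over the event = 4·(0.065) + 25·(0.161) + 49·(0.161) = 12.174.
E[Z^2 | X = 5] = (12.174) / (0.387) = 31.4574.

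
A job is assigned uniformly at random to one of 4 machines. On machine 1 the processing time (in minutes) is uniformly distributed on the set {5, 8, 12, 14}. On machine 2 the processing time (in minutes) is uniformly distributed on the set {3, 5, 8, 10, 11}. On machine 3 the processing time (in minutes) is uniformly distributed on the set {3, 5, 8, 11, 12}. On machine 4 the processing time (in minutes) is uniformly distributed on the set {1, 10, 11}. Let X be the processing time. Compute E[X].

1937/240

E[X | machine 1] = (5+8+12+14)/4 = 39/4.
E[X | machine 2] = (3+5+8+10+11)/5 = 37/5.
E[X | machine 3] = (3+5+8+11+12)/5 = 39/5.
E[X | machine 4] = (1+10+11)/3 = 22/3.
E[X] = (1/4)·(39/4) + (1/4)·(37/5) + (1/4)·(39/5) + (1/4)·(22/3) = 1937/240.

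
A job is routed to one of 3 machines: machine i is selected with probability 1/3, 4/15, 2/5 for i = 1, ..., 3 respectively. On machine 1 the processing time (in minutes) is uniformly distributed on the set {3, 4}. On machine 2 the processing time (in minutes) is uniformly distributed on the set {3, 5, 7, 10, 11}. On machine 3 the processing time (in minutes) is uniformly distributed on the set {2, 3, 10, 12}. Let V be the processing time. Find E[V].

E[V | machine 1] = (3+4)/2 = 7/2.
E[V | machine 2] = (3+5+7+10+11)/5 = 36/5.
E[V | machine 3] = (2+3+10+12)/4 = 27/4.
By the law of total expectation,
E[V] = (1/3)·(7/2) + (4/15)·(36/5) + (2/5)·(27/4) = 434/75.

434/75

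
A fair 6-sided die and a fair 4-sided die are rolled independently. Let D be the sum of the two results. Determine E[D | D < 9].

P(D < 9) = 7/8.
Σ over the event: 2·1/24 + 3·1/12 + 4·1/8 + 5·1/6 + 6·1/6 + 7·1/6 + 8·1/8 = 29/6.
E[D | D < 9] = (29/6) / (7/8) = 116/21.

116/21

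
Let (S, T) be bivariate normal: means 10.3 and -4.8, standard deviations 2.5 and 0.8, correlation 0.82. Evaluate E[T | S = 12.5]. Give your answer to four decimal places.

-4.2227

The regression of T on S has slope ρ·σ_T/σ_S and passes through (μ_S, μ_T).
E[T | S=12.5] = -4.8 + (0.82)·(0.8/2.5)·(12.5 − (10.3)) = -4.8 + (0.2624)·(2.2) = -4.2227.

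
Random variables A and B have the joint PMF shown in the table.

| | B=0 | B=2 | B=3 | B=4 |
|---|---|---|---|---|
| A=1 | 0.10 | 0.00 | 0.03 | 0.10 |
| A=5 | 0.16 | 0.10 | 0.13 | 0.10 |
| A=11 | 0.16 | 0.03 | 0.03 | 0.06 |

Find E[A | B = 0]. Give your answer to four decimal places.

6.3333

P(B = 0) = 0.42.
Σ A·P over the event = 1·(0.10) + 5·(0.16) + 11·(0.16) = 2.66.
E[A | B = 0] = (2.66) / (0.42) = 6.3333.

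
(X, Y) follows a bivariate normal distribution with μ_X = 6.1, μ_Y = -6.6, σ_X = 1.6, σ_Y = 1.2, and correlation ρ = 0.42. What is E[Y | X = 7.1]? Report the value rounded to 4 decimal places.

-6.2850

The regression of Y on X has slope ρ·σ_Y/σ_X and passes through (μ_X, μ_Y).
E[Y | X=7.1] = -6.6 + (0.42)·(1.2/1.6)·(7.1 − (6.1)) = -6.6 + (0.315)·(1) = -6.2850.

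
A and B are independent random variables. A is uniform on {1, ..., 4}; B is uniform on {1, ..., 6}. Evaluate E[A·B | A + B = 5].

5

Outcomes with A + B = 5: (1,4), (2,3), (3,2), (4,1), each with probability 1/24.
E[A·B | A + B = 5] = (4 + 6 + 6 + 4) / 4 = 5.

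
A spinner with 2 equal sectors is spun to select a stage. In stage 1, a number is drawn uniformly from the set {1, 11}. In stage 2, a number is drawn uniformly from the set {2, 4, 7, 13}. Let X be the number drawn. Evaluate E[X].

E[X | stage 1] = (1+11)/2 = 6.
E[X | stage 2] = (2+4+7+13)/4 = 13/2.
By the law of total expectation,
E[X] = (1/2)·(6) + (1/2)·(13/2) = 25/4.

25/4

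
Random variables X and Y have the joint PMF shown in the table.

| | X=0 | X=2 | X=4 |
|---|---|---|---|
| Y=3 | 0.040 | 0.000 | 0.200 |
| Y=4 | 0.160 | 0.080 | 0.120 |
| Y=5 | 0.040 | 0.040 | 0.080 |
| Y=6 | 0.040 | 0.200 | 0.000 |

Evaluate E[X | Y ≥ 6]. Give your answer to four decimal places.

1.6667

P(Y ≥ 6) = 0.240.
Σ X·P over the event = 0·(0.040) + 2·(0.200) = 0.400.
E[X | Y ≥ 6] = (0.400) / (0.240) = 1.6667.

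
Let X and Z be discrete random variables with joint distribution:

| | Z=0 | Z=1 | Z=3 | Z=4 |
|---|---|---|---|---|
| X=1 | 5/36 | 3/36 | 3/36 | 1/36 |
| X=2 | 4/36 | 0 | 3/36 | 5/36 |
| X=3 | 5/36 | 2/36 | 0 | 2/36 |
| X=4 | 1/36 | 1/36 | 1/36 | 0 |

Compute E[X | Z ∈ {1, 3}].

P(Z ∈ {1, 3}) = 13/36.
Σ X·P over the event = 1·(3/36) + 1·(3/36) + 2·(3/36) + 3·(2/36) + 4·(1/36) + 4·(1/36) = 13/18.
E[X | Z ∈ {1, 3}] = (13/18) / (13/36) = 2.

2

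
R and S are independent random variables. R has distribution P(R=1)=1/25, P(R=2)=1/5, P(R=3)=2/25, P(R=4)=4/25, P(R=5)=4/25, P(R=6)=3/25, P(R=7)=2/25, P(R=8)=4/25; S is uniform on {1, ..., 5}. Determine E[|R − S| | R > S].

130/41

P(R > S) = 82/125.
Summing |R−S|·P(x,y) over outcomes with R > S gives 52/25.
E[|R − S| | R > S] = (52/25) / (82/125) = 130/41.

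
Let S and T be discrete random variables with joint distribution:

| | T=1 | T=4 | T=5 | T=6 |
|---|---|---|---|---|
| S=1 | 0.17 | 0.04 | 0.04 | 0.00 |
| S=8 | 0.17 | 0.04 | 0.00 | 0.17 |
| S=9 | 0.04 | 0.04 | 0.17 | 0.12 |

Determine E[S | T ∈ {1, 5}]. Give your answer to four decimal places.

P(T ∈ {1, 5}) = 0.59.
Σ S·P over the event = 1·(0.17) + 1·(0.04) + 8·(0.17) + 9·(0.04) + 9·(0.17) = 3.46.
E[S | T ∈ {1, 5}] = (3.46) / (0.59) = 5.8644.

5.8644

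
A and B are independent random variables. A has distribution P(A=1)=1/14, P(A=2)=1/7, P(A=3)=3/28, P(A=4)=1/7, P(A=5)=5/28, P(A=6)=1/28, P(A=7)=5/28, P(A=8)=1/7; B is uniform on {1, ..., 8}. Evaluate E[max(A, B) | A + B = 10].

P(A + B = 10) = 13/112.
Summing max(A,B)·P(x,y) over outcomes with A + B = 10 gives 25/32.
E[max(A, B) | A + B = 10] = (25/32) / (13/112) = 175/26.

175/26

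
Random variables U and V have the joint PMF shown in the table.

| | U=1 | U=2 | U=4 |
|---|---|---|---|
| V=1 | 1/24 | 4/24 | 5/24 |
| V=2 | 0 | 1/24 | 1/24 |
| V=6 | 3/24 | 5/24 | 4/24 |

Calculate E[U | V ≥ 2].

P(V ≥ 2) = 7/12.
Σ U·P over the event = 1·(3/24) + 2·(1/24) + 2·(5/24) + 4·(1/24) + 4·(4/24) = 35/24.
E[U | V ≥ 2] = (35/24) / (7/12) = 5/2.

5/2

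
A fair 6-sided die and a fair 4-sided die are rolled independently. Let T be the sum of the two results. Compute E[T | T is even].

P(T is even) = 1/2.
Σ over the event: 2·1/24 + 4·1/8 + 6·1/6 + 8·1/8 + 10·1/24 = 3.
E[T | T is even] = (3) / (1/2) = 6.

6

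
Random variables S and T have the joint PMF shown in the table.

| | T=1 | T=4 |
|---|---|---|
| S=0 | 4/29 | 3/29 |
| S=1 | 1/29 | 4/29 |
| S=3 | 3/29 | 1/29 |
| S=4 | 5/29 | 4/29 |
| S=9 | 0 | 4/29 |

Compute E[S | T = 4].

59/16

P(T = 4) = 16/29.
Σ S·P over the event = 0·(3/29) + 1·(4/29) + 3·(1/29) + 4·(4/29) + 9·(4/29) = 59/29.
E[S | T = 4] = (59/29) / (16/29) = 59/16.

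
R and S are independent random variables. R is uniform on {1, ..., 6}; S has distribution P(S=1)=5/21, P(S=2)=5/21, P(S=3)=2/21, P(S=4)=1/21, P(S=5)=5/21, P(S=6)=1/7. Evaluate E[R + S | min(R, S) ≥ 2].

P(min(R, S) ≥ 2) = 40/63.
Summing (R+S)·P(x,y) over outcomes with min(R, S) ≥ 2 gives 635/126.
E[R + S | min(R, S) ≥ 2] = (635/126) / (40/63) = 127/16.

127/16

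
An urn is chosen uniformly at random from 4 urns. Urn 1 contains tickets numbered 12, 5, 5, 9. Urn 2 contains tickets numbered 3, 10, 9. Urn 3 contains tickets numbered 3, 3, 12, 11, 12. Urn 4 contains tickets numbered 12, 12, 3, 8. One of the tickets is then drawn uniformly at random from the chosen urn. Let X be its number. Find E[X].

961/120

E[X | urn 1] = (12+5+5+9)/4 = 31/4.
E[X | urn 2] = (3+10+9)/3 = 22/3.
E[X | urn 3] = (3+3+12+11+12)/5 = 41/5.
E[X | urn 4] = (12+12+3+8)/4 = 35/4.
E[X] = (1/4)·(31/4) + (1/4)·(22/3) + (1/4)·(41/5) + (1/4)·(35/4) = 961/120.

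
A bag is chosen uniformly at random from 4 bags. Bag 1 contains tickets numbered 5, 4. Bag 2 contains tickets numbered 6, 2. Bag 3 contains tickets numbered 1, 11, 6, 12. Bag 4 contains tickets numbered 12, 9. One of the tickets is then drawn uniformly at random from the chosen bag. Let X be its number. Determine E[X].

E[X | bag 1] = (5+4)/2 = 9/2.
E[X | bag 2] = (6+2)/2 = 4.
E[X | bag 3] = (1+11+6+12)/4 = 15/2.
E[X | bag 4] = (12+9)/2 = 21/2.
By the law of total expectation,
E[X] = (1/4)·(9/2) + (1/4)·(4) + (1/4)·(15/2) + (1/4)·(21/2) = 53/8.

53/8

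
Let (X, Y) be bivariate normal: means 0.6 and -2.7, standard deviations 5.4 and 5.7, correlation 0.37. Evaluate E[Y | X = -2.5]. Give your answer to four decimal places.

-3.9107

The regression of Y on X has slope ρ·σ_Y/σ_X and passes through (μ_X, μ_Y).
E[Y | X=-2.5] = -2.7 + (0.37)·(5.7/5.4)·(-2.5 − (0.6)) = -2.7 + (0.39056)·(-3.1) = -3.9107.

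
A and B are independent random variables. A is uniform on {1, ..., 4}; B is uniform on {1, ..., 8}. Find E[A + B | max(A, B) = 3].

24/5

P(max(A, B) = 3) = 5/32.
Summing (A+B)·P(x,y) over outcomes with max(A, B) = 3 gives 3/4.
E[A + B | max(A, B) = 3] = (3/4) / (5/32) = 24/5.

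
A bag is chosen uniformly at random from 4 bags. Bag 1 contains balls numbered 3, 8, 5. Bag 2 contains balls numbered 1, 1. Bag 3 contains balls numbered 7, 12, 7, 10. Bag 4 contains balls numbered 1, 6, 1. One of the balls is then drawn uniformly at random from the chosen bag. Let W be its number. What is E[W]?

9/2

E[W | bag 1] = (3+8+5)/3 = 16/3.
E[W | bag 2] = (1+1)/2 = 1.
E[W | bag 3] = (7+12+7+10)/4 = 9.
E[W | bag 4] = (1+6+1)/3 = 8/3.
By the law of total expectation,
E[W] = (1/4)·(16/3) + (1/4)·(1) + (1/4)·(9) + (1/4)·(8/3) = 9/2.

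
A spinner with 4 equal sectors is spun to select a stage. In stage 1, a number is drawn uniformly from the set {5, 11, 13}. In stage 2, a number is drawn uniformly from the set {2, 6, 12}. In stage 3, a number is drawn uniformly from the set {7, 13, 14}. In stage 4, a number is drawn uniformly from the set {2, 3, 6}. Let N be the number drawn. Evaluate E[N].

47/6

E[N | stage 1] = (5+11+13)/3 = 29/3.
E[N | stage 2] = (2+6+12)/3 = 20/3.
E[N | stage 3] = (7+13+14)/3 = 34/3.
E[N | stage 4] = (2+3+6)/3 = 11/3.
E[N] = (1/4)·(29/3) + (1/4)·(20/3) + (1/4)·(34/3) + (1/4)·(11/3) = 47/6.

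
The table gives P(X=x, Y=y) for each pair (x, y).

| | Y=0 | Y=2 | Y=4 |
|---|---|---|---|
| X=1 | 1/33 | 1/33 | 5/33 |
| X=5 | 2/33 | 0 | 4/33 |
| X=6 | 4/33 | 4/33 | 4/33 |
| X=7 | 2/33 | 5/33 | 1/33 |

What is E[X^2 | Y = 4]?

149/7

P(Y = 4) = 14/33.
Σ X^2·P over the event = 1·(5/33) + 25·(4/33) + 36·(4/33) + 49·(1/33) = 298/33.
E[X^2 | Y = 4] = (298/33) / (14/33) = 149/7.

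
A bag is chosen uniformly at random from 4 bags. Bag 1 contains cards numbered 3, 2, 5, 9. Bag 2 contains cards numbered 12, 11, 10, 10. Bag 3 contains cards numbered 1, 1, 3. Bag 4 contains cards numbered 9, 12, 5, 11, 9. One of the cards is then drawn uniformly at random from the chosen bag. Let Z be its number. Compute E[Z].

E[Z | bag 1] = (3+2+5+9)/4 = 19/4.
E[Z | bag 2] = (12+11+10+10)/4 = 43/4.
E[Z | bag 3] = (1+1+3)/3 = 5/3.
E[Z | bag 4] = (9+12+5+11+9)/5 = 46/5.
By the law of total expectation,
E[Z] = (1/4)·(19/4) + (1/4)·(43/4) + (1/4)·(5/3) + (1/4)·(46/5) = 791/120.

791/120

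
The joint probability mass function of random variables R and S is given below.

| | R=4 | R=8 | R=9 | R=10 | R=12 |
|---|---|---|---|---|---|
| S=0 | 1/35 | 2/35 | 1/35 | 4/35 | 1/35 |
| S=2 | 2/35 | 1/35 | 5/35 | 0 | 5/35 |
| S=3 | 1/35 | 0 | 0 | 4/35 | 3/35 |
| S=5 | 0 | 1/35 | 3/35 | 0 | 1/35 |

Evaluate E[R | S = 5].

47/5

P(S = 5) = 1/7.
Σ R·P over the event = 8·(1/35) + 9·(3/35) + 12·(1/35) = 47/35.
E[R | S = 5] = (47/35) / (1/7) = 47/5.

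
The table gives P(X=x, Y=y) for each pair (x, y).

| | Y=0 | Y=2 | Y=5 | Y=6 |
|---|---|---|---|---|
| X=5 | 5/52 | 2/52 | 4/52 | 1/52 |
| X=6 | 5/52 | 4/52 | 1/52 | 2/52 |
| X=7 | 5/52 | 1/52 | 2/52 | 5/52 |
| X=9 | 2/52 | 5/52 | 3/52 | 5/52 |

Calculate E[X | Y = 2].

43/6

P(Y = 2) = 3/13.
Σ X·P over the event = 5·(2/52) + 6·(4/52) + 7·(1/52) + 9·(5/52) = 43/26.
E[X | Y = 2] = (43/26) / (3/13) = 43/6.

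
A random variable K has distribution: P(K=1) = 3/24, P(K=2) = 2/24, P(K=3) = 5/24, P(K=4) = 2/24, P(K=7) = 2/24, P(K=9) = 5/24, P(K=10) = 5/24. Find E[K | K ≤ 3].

11/5

P(K ≤ 3) = 5/12.
Σ over the event: 1·1/8 + 2·1/12 + 3·5/24 = 11/12.
E[K | K ≤ 3] = (11/12) / (5/12) = 11/5.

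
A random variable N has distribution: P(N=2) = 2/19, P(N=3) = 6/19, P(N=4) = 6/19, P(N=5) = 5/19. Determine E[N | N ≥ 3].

P(N ≥ 3) = 17/19.
Σ over the event: 3·6/19 + 4·6/19 + 5·5/19 = 67/19.
E[N | N ≥ 3] = (67/19) / (17/19) = 67/17.

67/17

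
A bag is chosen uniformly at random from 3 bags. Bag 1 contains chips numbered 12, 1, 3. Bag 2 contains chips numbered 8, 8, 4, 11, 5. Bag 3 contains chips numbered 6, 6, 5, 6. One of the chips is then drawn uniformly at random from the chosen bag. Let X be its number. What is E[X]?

E[X | bag 1] = (12+1+3)/3 = 16/3.
E[X | bag 2] = (8+8+4+11+5)/5 = 36/5.
E[X | bag 3] = (6+6+5+6)/4 = 23/4.
E[X] = (1/3)·(16/3) + (1/3)·(36/5) + (1/3)·(23/4) = 1097/180.

1097/180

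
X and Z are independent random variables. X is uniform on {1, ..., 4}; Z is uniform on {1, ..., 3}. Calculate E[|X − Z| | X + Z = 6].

1

Outcomes with X + Z = 6: (3,3), (4,2), each with probability 1/12.
E[|X − Z| | X + Z = 6] = (0 + 2) / 2 = 1.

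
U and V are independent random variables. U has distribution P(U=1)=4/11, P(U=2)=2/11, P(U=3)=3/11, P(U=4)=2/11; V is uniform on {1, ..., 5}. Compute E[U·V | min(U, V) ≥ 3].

P(min(U, V) ≥ 3) = 3/11.
Summing UV·P(x,y) over outcomes with min(U, V) ≥ 3 gives 204/55.
E[U·V | min(U, V) ≥ 3] = (204/55) / (3/11) = 68/5.

68/5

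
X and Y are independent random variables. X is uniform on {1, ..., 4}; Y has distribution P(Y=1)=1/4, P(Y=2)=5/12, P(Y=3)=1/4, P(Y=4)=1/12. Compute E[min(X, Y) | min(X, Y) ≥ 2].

P(min(X, Y) ≥ 2) = 9/16.
Summing min(X,Y)·P(x,y) over outcomes with min(X, Y) ≥ 2 gives 21/16.
E[min(X, Y) | min(X, Y) ≥ 2] = (21/16) / (9/16) = 7/3.

7/3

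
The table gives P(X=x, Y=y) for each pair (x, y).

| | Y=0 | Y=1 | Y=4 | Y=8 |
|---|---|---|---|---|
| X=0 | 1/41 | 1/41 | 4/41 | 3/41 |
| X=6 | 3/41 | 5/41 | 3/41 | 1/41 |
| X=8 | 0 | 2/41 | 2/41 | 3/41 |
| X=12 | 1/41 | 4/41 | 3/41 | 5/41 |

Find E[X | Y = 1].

47/6

P(Y = 1) = 12/41.
Σ X·P over the event = 0·(1/41) + 6·(5/41) + 8·(2/41) + 12·(4/41) = 94/41.
E[X | Y = 1] = (94/41) / (12/41) = 47/6.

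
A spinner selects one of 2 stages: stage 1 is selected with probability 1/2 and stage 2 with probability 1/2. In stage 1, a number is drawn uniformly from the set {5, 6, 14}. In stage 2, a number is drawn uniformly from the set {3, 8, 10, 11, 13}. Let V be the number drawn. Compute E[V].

E[V | stage 1] = (5+6+14)/3 = 25/3.
E[V | stage 2] = (3+8+10+11+13)/5 = 9.
By the law of total expectation,
E[V] = (1/2)·(25/3) + (1/2)·(9) = 26/3.

26/3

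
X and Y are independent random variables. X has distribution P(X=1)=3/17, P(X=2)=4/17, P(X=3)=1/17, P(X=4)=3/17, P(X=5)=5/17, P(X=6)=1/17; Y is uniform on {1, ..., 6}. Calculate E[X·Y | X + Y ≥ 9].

633/26

P(X + Y ≥ 9) = 13/51.
Summing XY·P(x,y) over outcomes with X + Y ≥ 9 gives 211/34.
E[X·Y | X + Y ≥ 9] = (211/34) / (13/51) = 633/26.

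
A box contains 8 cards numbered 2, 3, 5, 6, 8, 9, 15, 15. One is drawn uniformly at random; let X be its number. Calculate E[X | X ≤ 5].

P(X ≤ 5) = 3/8.
Σ over the event: 2·1/8 + 3·1/8 + 5·1/8 = 5/4.
E[X | X ≤ 5] = (5/4) / (3/8) = 10/3.

10/3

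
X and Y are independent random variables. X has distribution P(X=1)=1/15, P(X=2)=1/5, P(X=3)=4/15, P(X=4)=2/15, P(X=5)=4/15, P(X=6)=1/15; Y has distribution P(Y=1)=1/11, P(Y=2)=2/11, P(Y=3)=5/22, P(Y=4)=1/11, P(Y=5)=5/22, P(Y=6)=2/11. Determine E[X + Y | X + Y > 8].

465/47

P(X + Y > 8) = 47/165.
Summing (X+Y)·P(x,y) over outcomes with X + Y > 8 gives 31/11.
E[X + Y | X + Y > 8] = (31/11) / (47/165) = 465/47.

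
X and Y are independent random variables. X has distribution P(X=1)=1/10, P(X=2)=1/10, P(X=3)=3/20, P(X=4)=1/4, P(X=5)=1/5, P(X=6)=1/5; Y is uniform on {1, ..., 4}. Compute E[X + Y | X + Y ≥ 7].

8

P(X + Y ≥ 7) = 41/80.
Summing (X+Y)·P(x,y) over outcomes with X + Y ≥ 7 gives 41/10.
E[X + Y | X + Y ≥ 7] = (41/10) / (41/80) = 8.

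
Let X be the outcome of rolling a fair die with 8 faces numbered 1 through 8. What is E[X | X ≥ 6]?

7

Given X ≥ 6, X is equally likely to be any of {6, 7, 8}.
E[X | X ≥ 6] = (6 + 7 + 8) / 3 = 7.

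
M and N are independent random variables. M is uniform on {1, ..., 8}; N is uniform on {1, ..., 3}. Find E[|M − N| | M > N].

P(M > N) = 3/4.
Summing |M−N|·P(x,y) over outcomes with M > N gives 8/3.
E[|M − N| | M > N] = (8/3) / (3/4) = 32/9.

32/9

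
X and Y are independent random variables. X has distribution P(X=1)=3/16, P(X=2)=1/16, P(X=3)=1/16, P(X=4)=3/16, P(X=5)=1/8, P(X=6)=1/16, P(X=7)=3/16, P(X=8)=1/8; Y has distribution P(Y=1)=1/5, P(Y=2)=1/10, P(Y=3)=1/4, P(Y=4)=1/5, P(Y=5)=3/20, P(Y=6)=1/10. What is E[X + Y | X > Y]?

P(X > Y) = 191/320.
Summing (X+Y)·P(x,y) over outcomes with X > Y gives 1699/320.
E[X + Y | X > Y] = (1699/320) / (191/320) = 1699/191.

1699/191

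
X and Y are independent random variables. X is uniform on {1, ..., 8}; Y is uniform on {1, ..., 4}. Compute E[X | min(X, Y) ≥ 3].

11/2

P(min(X, Y) ≥ 3) = 3/8.
Summing X·P(x,y) over outcomes with min(X, Y) ≥ 3 gives 33/16.
E[X | min(X, Y) ≥ 3] = (33/16) / (3/8) = 11/2.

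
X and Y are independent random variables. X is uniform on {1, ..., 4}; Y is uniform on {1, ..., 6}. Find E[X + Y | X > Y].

Outcomes with X > Y: (2,1), (3,1), (3,2), (4,1), (4,2), (4,3), each with probability 1/24.
E[X + Y | X > Y] = (3 + 4 + 5 + 5 + 6 + 7) / 6 = 5.

5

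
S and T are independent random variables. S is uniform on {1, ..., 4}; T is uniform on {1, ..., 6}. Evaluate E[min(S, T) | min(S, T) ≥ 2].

41/15

P(min(S, T) ≥ 2) = 5/8.
Summing min(S,T)·P(x,y) over outcomes with min(S, T) ≥ 2 gives 41/24.
E[min(S, T) | min(S, T) ≥ 2] = (41/24) / (5/8) = 41/15.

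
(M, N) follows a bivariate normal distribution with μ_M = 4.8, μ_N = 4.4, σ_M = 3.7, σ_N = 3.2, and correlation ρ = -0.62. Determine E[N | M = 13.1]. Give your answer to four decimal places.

-0.0506

For a bivariate normal, E[N | M=x] = μ_N + ρ·(σ_N/σ_M)·(x − μ_M).
E[N | M=13.1] = 4.4 + (-0.62)·(3.2/3.7)·(13.1 − (4.8)) = 4.4 + (-0.53622)·(8.3) = -0.0506.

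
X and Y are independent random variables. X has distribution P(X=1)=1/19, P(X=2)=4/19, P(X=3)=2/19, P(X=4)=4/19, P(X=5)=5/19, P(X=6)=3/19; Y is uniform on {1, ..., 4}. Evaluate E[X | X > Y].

P(X > Y) = 13/19.
Summing X·P(x,y) over outcomes with X > Y gives 60/19.
E[X | X > Y] = (60/19) / (13/19) = 60/13.

60/13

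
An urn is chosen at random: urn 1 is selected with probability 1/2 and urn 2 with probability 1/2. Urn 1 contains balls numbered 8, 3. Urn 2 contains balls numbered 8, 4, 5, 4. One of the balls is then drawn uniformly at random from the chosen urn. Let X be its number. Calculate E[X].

43/8

E[X | urn 1] = (8+3)/2 = 11/2.
E[X | urn 2] = (8+4+5+4)/4 = 21/4.
E[X] = (1/2)·(11/2) + (1/2)·(21/4) = 43/8.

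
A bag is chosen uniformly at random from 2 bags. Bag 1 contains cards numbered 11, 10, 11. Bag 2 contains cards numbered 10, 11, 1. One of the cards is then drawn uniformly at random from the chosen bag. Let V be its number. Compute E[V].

9

E[V | bag 1] = (11+10+11)/3 = 32/3.
E[V | bag 2] = (10+11+1)/3 = 22/3.
By the law of total expectation,
E[V] = (1/2)·(32/3) + (1/2)·(22/3) = 9.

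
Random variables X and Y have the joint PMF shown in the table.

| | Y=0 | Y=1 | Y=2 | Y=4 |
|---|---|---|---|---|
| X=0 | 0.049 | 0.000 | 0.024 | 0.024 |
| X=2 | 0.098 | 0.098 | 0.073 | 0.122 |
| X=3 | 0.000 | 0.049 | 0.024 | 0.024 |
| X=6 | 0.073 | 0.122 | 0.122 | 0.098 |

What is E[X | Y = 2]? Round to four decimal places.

P(Y = 2) = 0.243.
Summing X·P(X=x,Y=y) over the conditioning event gives 0.950.
E[X | Y = 2] = (0.950) / (0.243) = 3.9095.

3.9095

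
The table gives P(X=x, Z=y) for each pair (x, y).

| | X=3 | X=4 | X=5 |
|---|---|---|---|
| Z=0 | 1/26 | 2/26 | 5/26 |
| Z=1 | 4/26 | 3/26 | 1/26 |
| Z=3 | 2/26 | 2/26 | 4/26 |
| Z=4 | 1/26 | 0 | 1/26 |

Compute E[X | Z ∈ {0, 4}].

P(Z ∈ {0, 4}) = 5/13.
Σ X·P over the event = 3·(1/26) + 3·(1/26) + 4·(2/26) + 5·(5/26) + 5·(1/26) = 22/13.
E[X | Z ∈ {0, 4}] = (22/13) / (5/13) = 22/5.

22/5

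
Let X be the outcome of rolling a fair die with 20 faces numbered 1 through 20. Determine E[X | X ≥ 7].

27/2

P(X ≥ 7) = 7/10.
E[X | X ≥ 7] = (189/20) / (7/10) = 27/2.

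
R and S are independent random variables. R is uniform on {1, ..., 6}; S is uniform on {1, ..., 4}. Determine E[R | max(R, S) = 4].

22/7

Outcomes with max(R, S) = 4: (1,4), (2,4), (3,4), (4,1), (4,2), (4,3), (4,4), each with probability 1/24.
E[R | max(R, S) = 4] = (1 + 2 + 3 + 4 + 4 + 4 + 4) / 7 = 22/7.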